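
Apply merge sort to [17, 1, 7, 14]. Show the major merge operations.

Divide and conquer:
  Merge [17] + [1] -> [1, 17]
  Merge [7] + [14] -> [7, 14]
  Merge [1, 17] + [7, 14] -> [1, 7, 14, 17]


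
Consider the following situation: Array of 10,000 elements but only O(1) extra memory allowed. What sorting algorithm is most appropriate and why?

Best choice: Heapsort
Reason: Heapsort rearranges the array in place using O(1) auxiliary space and still guarantees O(n log n) time; quicksort partitions in place but needs Theta(log n) stack space for recursion (O(n) in the worst case), and mergesort requires O(n) auxiliary space


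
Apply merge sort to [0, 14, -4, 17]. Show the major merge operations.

Divide and conquer:
  Merge [0] + [14] -> [0, 14]
  Merge [-4] + [17] -> [-4, 17]
  Merge [0, 14] + [-4, 17] -> [-4, 0, 14, 17]


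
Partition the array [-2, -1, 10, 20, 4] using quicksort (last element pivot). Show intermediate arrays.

Partition 1: pivot=4 at index 2 -> [-2, -1, 4, 20, 10]
Partition 2: pivot=-1 at index 1 -> [-2, -1, 4, 20, 10]
Partition 3: pivot=10 at index 3 -> [-2, -1, 4, 10, 20]


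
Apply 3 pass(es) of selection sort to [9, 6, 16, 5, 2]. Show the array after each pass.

Pass 1: Select minimum 2 at index 4, swap -> [2, 6, 16, 5, 9]
Pass 2: Select minimum 5 at index 3, swap -> [2, 5, 16, 6, 9]
Pass 3: Select minimum 6 at index 3, swap -> [2, 5, 6, 16, 9]


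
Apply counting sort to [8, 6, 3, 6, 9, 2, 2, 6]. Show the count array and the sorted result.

Count array: [0, 0, 2, 1, 0, 0, 3, 0, 1, 1]
(count[i] = number of elements equal to i)
Cumulative count: [0, 0, 2, 3, 3, 3, 6, 6, 7, 8]
Sorted: [2, 2, 3, 6, 6, 6, 8, 9]


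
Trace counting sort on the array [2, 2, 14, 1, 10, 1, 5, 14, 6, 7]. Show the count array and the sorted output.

Count array: [0, 2, 2, 0, 0, 1, 1, 1, 0, 0, 1, 0, 0, 0, 2]
(count[i] = number of elements equal to i)
Cumulative count: [0, 2, 4, 4, 4, 5, 6, 7, 7, 7, 8, 8, 8, 8, 10]
Sorted: [1, 1, 2, 2, 5, 6, 7, 10, 14, 14]


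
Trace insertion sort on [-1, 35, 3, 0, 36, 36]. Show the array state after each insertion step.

First element -1 is already 'sorted'
Insert 35: shifted 0 elements -> [-1, 35, 3, 0, 36, 36]
Insert 3: shifted 1 elements -> [-1, 3, 35, 0, 36, 36]
Insert 0: shifted 2 elements -> [-1, 0, 3, 35, 36, 36]
Insert 36: shifted 0 elements -> [-1, 0, 3, 35, 36, 36]
Insert 36: shifted 0 elements -> [-1, 0, 3, 35, 36, 36]


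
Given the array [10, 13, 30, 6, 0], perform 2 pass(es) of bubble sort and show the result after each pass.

After pass 1: [10, 13, 6, 0, 30] (2 swaps)
After pass 2: [10, 6, 0, 13, 30] (2 swaps)
Total swaps: 4


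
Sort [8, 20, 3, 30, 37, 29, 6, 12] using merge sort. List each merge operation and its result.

Divide and conquer:
  Merge [8] + [20] -> [8, 20]
  Merge [3] + [30] -> [3, 30]
  Merge [8, 20] + [3, 30] -> [3, 8, 20, 30]
  Merge [37] + [29] -> [29, 37]
  Merge [6] + [12] -> [6, 12]
  Merge [29, 37] + [6, 12] -> [6, 12, 29, 37]
  Merge [3, 8, 20, 30] + [6, 12, 29, 37] -> [3, 6, 8, 12, 20, 29, 30, 37]


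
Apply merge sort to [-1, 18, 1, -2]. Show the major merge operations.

Divide and conquer:
  Merge [-1] + [18] -> [-1, 18]
  Merge [1] + [-2] -> [-2, 1]
  Merge [-1, 18] + [-2, 1] -> [-2, -1, 1, 18]


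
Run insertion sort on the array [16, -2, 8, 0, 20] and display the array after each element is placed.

First element 16 is already 'sorted'
Insert -2: shifted 1 elements -> [-2, 16, 8, 0, 20]
Insert 8: shifted 1 elements -> [-2, 8, 16, 0, 20]
Insert 0: shifted 2 elements -> [-2, 0, 8, 16, 20]
Insert 20: shifted 0 elements -> [-2, 0, 8, 16, 20]


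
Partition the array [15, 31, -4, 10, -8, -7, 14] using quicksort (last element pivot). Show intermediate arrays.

Partition 1: pivot=14 at index 4 -> [-4, 10, -8, -7, 14, 31, 15]
Partition 2: pivot=-7 at index 1 -> [-8, -7, -4, 10, 14, 31, 15]
Partition 3: pivot=10 at index 3 -> [-8, -7, -4, 10, 14, 31, 15]
Partition 4: pivot=15 at index 5 -> [-8, -7, -4, 10, 14, 15, 31]


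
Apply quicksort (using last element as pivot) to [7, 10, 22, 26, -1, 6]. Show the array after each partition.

Partition 1: pivot=6 at index 1 -> [-1, 6, 22, 26, 7, 10]
Partition 2: pivot=10 at index 3 -> [-1, 6, 7, 10, 22, 26]
Partition 3: pivot=26 at index 5 -> [-1, 6, 7, 10, 22, 26]


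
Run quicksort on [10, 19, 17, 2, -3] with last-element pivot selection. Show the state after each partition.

Partition 1: pivot=-3 at index 0 -> [-3, 19, 17, 2, 10]
Partition 2: pivot=10 at index 2 -> [-3, 2, 10, 19, 17]
Partition 3: pivot=17 at index 3 -> [-3, 2, 10, 17, 19]


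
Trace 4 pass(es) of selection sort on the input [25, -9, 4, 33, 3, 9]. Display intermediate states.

Pass 1: Select minimum -9 at index 1, swap -> [-9, 25, 4, 33, 3, 9]
Pass 2: Select minimum 3 at index 4, swap -> [-9, 3, 4, 33, 25, 9]
Pass 3: Select minimum 4 at index 2, swap -> [-9, 3, 4, 33, 25, 9]
Pass 4: Select minimum 9 at index 5, swap -> [-9, 3, 4, 9, 25, 33]


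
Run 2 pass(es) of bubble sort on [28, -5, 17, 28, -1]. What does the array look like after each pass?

After pass 1: [-5, 17, 28, -1, 28] (3 swaps)
After pass 2: [-5, 17, -1, 28, 28] (1 swaps)
Total swaps: 4


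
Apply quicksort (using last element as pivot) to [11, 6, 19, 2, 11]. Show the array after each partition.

Partition 1: pivot=11 at index 3 -> [11, 6, 2, 11, 19]
Partition 2: pivot=2 at index 0 -> [2, 6, 11, 11, 19]
Partition 3: pivot=11 at index 2 -> [2, 6, 11, 11, 19]


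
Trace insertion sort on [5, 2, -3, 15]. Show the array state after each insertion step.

First element 5 is already 'sorted'
Insert 2: shifted 1 elements -> [2, 5, -3, 15]
Insert -3: shifted 2 elements -> [-3, 2, 5, 15]
Insert 15: shifted 0 elements -> [-3, 2, 5, 15]


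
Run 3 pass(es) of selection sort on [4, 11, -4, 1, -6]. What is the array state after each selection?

Pass 1: Select minimum -6 at index 4, swap -> [-6, 11, -4, 1, 4]
Pass 2: Select minimum -4 at index 2, swap -> [-6, -4, 11, 1, 4]
Pass 3: Select minimum 1 at index 3, swap -> [-6, -4, 1, 11, 4]


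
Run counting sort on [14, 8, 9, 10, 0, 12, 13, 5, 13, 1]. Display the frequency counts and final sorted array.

Count array: [1, 1, 0, 0, 0, 1, 0, 0, 1, 1, 1, 0, 1, 2, 1]
(count[i] = number of elements equal to i)
Cumulative count: [1, 2, 2, 2, 2, 3, 3, 3, 4, 5, 6, 6, 7, 9, 10]
Sorted: [0, 1, 5, 8, 9, 10, 12, 13, 13, 14]


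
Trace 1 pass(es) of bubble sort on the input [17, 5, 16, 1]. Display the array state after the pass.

After pass 1: [5, 16, 1, 17] (3 swaps)
Total swaps: 3


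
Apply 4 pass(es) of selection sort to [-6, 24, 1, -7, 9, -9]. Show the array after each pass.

Pass 1: Select minimum -9 at index 5, swap -> [-9, 24, 1, -7, 9, -6]
Pass 2: Select minimum -7 at index 3, swap -> [-9, -7, 1, 24, 9, -6]
Pass 3: Select minimum -6 at index 5, swap -> [-9, -7, -6, 24, 9, 1]
Pass 4: Select minimum 1 at index 5, swap -> [-9, -7, -6, 1, 9, 24]


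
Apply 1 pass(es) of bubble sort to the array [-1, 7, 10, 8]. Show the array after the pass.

After pass 1: [-1, 7, 8, 10] (1 swaps)
Total swaps: 1


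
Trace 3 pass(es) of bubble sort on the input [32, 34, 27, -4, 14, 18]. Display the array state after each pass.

After pass 1: [32, 27, -4, 14, 18, 34] (4 swaps)
After pass 2: [27, -4, 14, 18, 32, 34] (4 swaps)
After pass 3: [-4, 14, 18, 27, 32, 34] (3 swaps)
Total swaps: 11


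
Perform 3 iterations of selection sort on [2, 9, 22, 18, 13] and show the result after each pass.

Pass 1: Select minimum 2 at index 0, swap -> [2, 9, 22, 18, 13]
Pass 2: Select minimum 9 at index 1, swap -> [2, 9, 22, 18, 13]
Pass 3: Select minimum 13 at index 4, swap -> [2, 9, 13, 18, 22]


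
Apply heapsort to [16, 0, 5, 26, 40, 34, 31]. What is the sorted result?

Build heap: [40, 26, 34, 16, 0, 5, 31]
Extract 40: [34, 26, 31, 16, 0, 5, 40]
Extract 34: [31, 26, 5, 16, 0, 34, 40]
Extract 31: [26, 16, 5, 0, 31, 34, 40]
Extract 26: [16, 0, 5, 26, 31, 34, 40]
Extract 16: [5, 0, 16, 26, 31, 34, 40]
Extract 5: [0, 5, 16, 26, 31, 34, 40]


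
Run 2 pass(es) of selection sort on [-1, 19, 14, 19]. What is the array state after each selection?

Pass 1: Select minimum -1 at index 0, swap -> [-1, 19, 14, 19]
Pass 2: Select minimum 14 at index 2, swap -> [-1, 14, 19, 19]


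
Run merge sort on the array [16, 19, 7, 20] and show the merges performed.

Divide and conquer:
  Merge [16] + [19] -> [16, 19]
  Merge [7] + [20] -> [7, 20]
  Merge [16, 19] + [7, 20] -> [7, 16, 19, 20]


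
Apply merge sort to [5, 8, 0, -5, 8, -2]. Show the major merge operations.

Divide and conquer:
  Merge [8] + [0] -> [0, 8]
  Merge [5] + [0, 8] -> [0, 5, 8]
  Merge [8] + [-2] -> [-2, 8]
  Merge [-5] + [-2, 8] -> [-5, -2, 8]
  Merge [0, 5, 8] + [-5, -2, 8] -> [-5, -2, 0, 5, 8, 8]


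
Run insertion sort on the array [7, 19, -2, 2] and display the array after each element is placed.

First element 7 is already 'sorted'
Insert 19: shifted 0 elements -> [7, 19, -2, 2]
Insert -2: shifted 2 elements -> [-2, 7, 19, 2]
Insert 2: shifted 2 elements -> [-2, 2, 7, 19]


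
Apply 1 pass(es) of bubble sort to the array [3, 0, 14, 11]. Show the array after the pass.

After pass 1: [0, 3, 11, 14] (2 swaps)
Total swaps: 2


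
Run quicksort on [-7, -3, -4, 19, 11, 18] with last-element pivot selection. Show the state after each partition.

Partition 1: pivot=18 at index 4 -> [-7, -3, -4, 11, 18, 19]
Partition 2: pivot=11 at index 3 -> [-7, -3, -4, 11, 18, 19]
Partition 3: pivot=-4 at index 1 -> [-7, -4, -3, 11, 18, 19]


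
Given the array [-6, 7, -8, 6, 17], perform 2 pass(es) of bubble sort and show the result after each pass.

After pass 1: [-6, -8, 6, 7, 17] (2 swaps)
After pass 2: [-8, -6, 6, 7, 17] (1 swaps)
Total swaps: 3


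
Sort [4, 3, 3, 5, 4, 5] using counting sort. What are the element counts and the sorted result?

Count array: [0, 0, 0, 2, 2, 2]
(count[i] = number of elements equal to i)
Cumulative count: [0, 0, 0, 2, 4, 6]
Sorted: [3, 3, 4, 4, 5, 5]


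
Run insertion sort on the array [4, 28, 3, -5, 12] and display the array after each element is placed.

First element 4 is already 'sorted'
Insert 28: shifted 0 elements -> [4, 28, 3, -5, 12]
Insert 3: shifted 2 elements -> [3, 4, 28, -5, 12]
Insert -5: shifted 3 elements -> [-5, 3, 4, 28, 12]
Insert 12: shifted 1 elements -> [-5, 3, 4, 12, 28]


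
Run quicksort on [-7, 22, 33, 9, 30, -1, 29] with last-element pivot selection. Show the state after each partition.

Partition 1: pivot=29 at index 4 -> [-7, 22, 9, -1, 29, 33, 30]
Partition 2: pivot=-1 at index 1 -> [-7, -1, 9, 22, 29, 33, 30]
Partition 3: pivot=22 at index 3 -> [-7, -1, 9, 22, 29, 33, 30]
Partition 4: pivot=30 at index 5 -> [-7, -1, 9, 22, 29, 30, 33]


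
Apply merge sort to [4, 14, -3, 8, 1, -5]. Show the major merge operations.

Divide and conquer:
  Merge [14] + [-3] -> [-3, 14]
  Merge [4] + [-3, 14] -> [-3, 4, 14]
  Merge [1] + [-5] -> [-5, 1]
  Merge [8] + [-5, 1] -> [-5, 1, 8]
  Merge [-3, 4, 14] + [-5, 1, 8] -> [-5, -3, 1, 4, 8, 14]


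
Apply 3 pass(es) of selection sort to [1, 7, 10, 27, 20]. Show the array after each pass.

Pass 1: Select minimum 1 at index 0, swap -> [1, 7, 10, 27, 20]
Pass 2: Select minimum 7 at index 1, swap -> [1, 7, 10, 27, 20]
Pass 3: Select minimum 10 at index 2, swap -> [1, 7, 10, 27, 20]


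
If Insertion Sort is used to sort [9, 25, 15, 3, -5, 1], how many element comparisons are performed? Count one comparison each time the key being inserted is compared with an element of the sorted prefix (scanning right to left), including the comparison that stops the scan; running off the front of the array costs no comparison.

Insert 25: 9 <= 25 (stop) = 1 comparison(s) -> [9, 25, 15, 3, -5, 1]
Insert 15: 25 > 15 (shift), 9 <= 15 (stop) = 2 comparison(s) -> [9, 15, 25, 3, -5, 1]
Insert 3: 25 > 3 (shift), 15 > 3 (shift), 9 > 3 (shift), reached front = 3 comparison(s) -> [3, 9, 15, 25, -5, 1]
Insert -5: 25 > -5 (shift), 15 > -5 (shift), 9 > -5 (shift), 3 > -5 (shift), reached front = 4 comparison(s) -> [-5, 3, 9, 15, 25, 1]
Insert 1: 25 > 1 (shift), 15 > 1 (shift), 9 > 1 (shift), 3 > 1 (shift), -5 <= 1 (stop) = 5 comparison(s) -> [-5, 1, 3, 9, 15, 25]
Total comparisons: 1 + 2 + 3 + 4 + 5 = 15


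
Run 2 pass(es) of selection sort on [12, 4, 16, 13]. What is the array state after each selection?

Pass 1: Select minimum 4 at index 1, swap -> [4, 12, 16, 13]
Pass 2: Select minimum 12 at index 1, swap -> [4, 12, 16, 13]


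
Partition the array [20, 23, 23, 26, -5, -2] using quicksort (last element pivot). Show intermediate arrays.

Partition 1: pivot=-2 at index 1 -> [-5, -2, 23, 26, 20, 23]
Partition 2: pivot=23 at index 4 -> [-5, -2, 23, 20, 23, 26]
Partition 3: pivot=20 at index 2 -> [-5, -2, 20, 23, 23, 26]


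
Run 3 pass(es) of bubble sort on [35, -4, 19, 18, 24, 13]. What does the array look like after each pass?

After pass 1: [-4, 19, 18, 24, 13, 35] (5 swaps)
After pass 2: [-4, 18, 19, 13, 24, 35] (2 swaps)
After pass 3: [-4, 18, 13, 19, 24, 35] (1 swaps)
Total swaps: 8


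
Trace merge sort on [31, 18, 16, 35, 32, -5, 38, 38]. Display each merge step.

Divide and conquer:
  Merge [31] + [18] -> [18, 31]
  Merge [16] + [35] -> [16, 35]
  Merge [18, 31] + [16, 35] -> [16, 18, 31, 35]
  Merge [32] + [-5] -> [-5, 32]
  Merge [38] + [38] -> [38, 38]
  Merge [-5, 32] + [38, 38] -> [-5, 32, 38, 38]
  Merge [16, 18, 31, 35] + [-5, 32, 38, 38] -> [-5, 16, 18, 31, 32, 35, 38, 38]


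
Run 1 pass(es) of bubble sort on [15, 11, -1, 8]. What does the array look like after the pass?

After pass 1: [11, -1, 8, 15] (3 swaps)
Total swaps: 3


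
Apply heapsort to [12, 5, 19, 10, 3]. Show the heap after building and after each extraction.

Build heap: [19, 10, 12, 5, 3]
Extract 19: [12, 10, 3, 5, 19]
Extract 12: [10, 5, 3, 12, 19]
Extract 10: [5, 3, 10, 12, 19]
Extract 5: [3, 5, 10, 12, 19]


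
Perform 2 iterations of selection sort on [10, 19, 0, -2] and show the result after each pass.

Pass 1: Select minimum -2 at index 3, swap -> [-2, 19, 0, 10]
Pass 2: Select minimum 0 at index 2, swap -> [-2, 0, 19, 10]


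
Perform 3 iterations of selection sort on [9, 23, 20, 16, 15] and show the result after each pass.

Pass 1: Select minimum 9 at index 0, swap -> [9, 23, 20, 16, 15]
Pass 2: Select minimum 15 at index 4, swap -> [9, 15, 20, 16, 23]
Pass 3: Select minimum 16 at index 3, swap -> [9, 15, 16, 20, 23]


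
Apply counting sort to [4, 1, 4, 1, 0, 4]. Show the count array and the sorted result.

Count array: [1, 2, 0, 0, 3]
(count[i] = number of elements equal to i)
Cumulative count: [1, 3, 3, 3, 6]
Sorted: [0, 1, 1, 4, 4, 4]


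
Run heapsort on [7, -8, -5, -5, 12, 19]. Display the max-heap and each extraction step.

Build heap: [19, 12, 7, -5, -8, -5]
Extract 19: [12, -5, 7, -5, -8, 19]
Extract 12: [7, -5, -8, -5, 12, 19]
Extract 7: [-5, -5, -8, 7, 12, 19]
Extract -5: [-5, -8, -5, 7, 12, 19]
Extract -5: [-8, -5, -5, 7, 12, 19]


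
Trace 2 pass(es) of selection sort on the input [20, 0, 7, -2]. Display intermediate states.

Pass 1: Select minimum -2 at index 3, swap -> [-2, 0, 7, 20]
Pass 2: Select minimum 0 at index 1, swap -> [-2, 0, 7, 20]


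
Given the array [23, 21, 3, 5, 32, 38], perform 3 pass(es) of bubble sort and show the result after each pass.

After pass 1: [21, 3, 5, 23, 32, 38] (3 swaps)
After pass 2: [3, 5, 21, 23, 32, 38] (2 swaps)
After pass 3: [3, 5, 21, 23, 32, 38] (0 swaps)
Total swaps: 5


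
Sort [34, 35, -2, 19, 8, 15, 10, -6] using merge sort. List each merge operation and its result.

Divide and conquer:
  Merge [34] + [35] -> [34, 35]
  Merge [-2] + [19] -> [-2, 19]
  Merge [34, 35] + [-2, 19] -> [-2, 19, 34, 35]
  Merge [8] + [15] -> [8, 15]
  Merge [10] + [-6] -> [-6, 10]
  Merge [8, 15] + [-6, 10] -> [-6, 8, 10, 15]
  Merge [-2, 19, 34, 35] + [-6, 8, 10, 15] -> [-6, -2, 8, 10, 15, 19, 34, 35]


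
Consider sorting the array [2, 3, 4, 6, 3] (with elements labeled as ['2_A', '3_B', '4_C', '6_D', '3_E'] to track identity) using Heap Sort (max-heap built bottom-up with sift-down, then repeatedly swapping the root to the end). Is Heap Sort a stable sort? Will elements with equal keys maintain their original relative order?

Trace Heap Sort on the labeled array (the key is the number; the letter only tracks identity):
  Build max-heap: [6_D, 3_B, 4_C, 2_A, 3_E]
  Swap root 6_D to index 4, re-heapify first 4 -> [4_C, 3_B, 3_E, 2_A, 6_D]
  Swap root 4_C to index 3, re-heapify first 3 -> [3_B, 2_A, 3_E, 4_C, 6_D]
  Swap root 3_B to index 2, re-heapify first 2 -> [3_E, 2_A, 3_B, 4_C, 6_D]
  Swap root 3_E to index 1, re-heapify first 1 -> [2_A, 3_E, 3_B, 4_C, 6_D]
Final order: [2_A, 3_E, 3_B, 4_C, 6_D]
Equal keys:
  value 3: originally 3_B, 3_E; after sorting 3_E, 3_B -> order changed
Equal keys were reordered, so Heap Sort is not stable: heap construction and root-to-end swaps move elements without regard to the original order of equal keys. (One such input is enough; an unstable sort may happen to preserve order on other inputs, but it gives no guarantee.)
Answer: Not stable


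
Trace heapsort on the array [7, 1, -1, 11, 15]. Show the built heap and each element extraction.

Build heap: [15, 11, -1, 7, 1]
Extract 15: [11, 7, -1, 1, 15]
Extract 11: [7, 1, -1, 11, 15]
Extract 7: [1, -1, 7, 11, 15]
Extract 1: [-1, 1, 7, 11, 15]


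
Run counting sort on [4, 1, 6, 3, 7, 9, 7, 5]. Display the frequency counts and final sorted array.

Count array: [0, 1, 0, 1, 1, 1, 1, 2, 0, 1]
(count[i] = number of elements equal to i)
Cumulative count: [0, 1, 1, 2, 3, 4, 5, 7, 7, 8]
Sorted: [1, 3, 4, 5, 6, 7, 7, 9]


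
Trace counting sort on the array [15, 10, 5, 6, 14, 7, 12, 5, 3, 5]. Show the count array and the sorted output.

Count array: [0, 0, 0, 1, 0, 3, 1, 1, 0, 0, 1, 0, 1, 0, 1, 1]
(count[i] = number of elements equal to i)
Cumulative count: [0, 0, 0, 1, 1, 4, 5, 6, 6, 6, 7, 7, 8, 8, 9, 10]
Sorted: [3, 5, 5, 5, 6, 7, 10, 12, 14, 15]


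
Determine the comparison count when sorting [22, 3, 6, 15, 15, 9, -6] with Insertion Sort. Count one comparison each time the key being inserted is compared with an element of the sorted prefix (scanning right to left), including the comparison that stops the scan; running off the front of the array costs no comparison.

Insert 3: 22 > 3 (shift), reached front = 1 comparison(s) -> [3, 22, 6, 15, 15, 9, -6]
Insert 6: 22 > 6 (shift), 3 <= 6 (stop) = 2 comparison(s) -> [3, 6, 22, 15, 15, 9, -6]
Insert 15: 22 > 15 (shift), 6 <= 15 (stop) = 2 comparison(s) -> [3, 6, 15, 22, 15, 9, -6]
Insert 15: 22 > 15 (shift), 15 <= 15 (stop) = 2 comparison(s) -> [3, 6, 15, 15, 22, 9, -6]
Insert 9: 22 > 9 (shift), 15 > 9 (shift), 15 > 9 (shift), 6 <= 9 (stop) = 4 comparison(s) -> [3, 6, 9, 15, 15, 22, -6]
Insert -6: 22 > -6 (shift), 15 > -6 (shift), 15 > -6 (shift), 9 > -6 (shift), 6 > -6 (shift), 3 > -6 (shift), reached front = 6 comparison(s) -> [-6, 3, 6, 9, 15, 15, 22]
Total comparisons: 1 + 2 + 2 + 2 + 4 + 6 = 17


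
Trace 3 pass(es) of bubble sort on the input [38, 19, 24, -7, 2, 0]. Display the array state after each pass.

After pass 1: [19, 24, -7, 2, 0, 38] (5 swaps)
After pass 2: [19, -7, 2, 0, 24, 38] (3 swaps)
After pass 3: [-7, 2, 0, 19, 24, 38] (3 swaps)
Total swaps: 11


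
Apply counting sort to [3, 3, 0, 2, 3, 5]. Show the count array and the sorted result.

Count array: [1, 0, 1, 3, 0, 1]
(count[i] = number of elements equal to i)
Cumulative count: [1, 1, 2, 5, 5, 6]
Sorted: [0, 2, 3, 3, 3, 5]


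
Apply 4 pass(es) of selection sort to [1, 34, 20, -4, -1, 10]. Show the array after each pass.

Pass 1: Select minimum -4 at index 3, swap -> [-4, 34, 20, 1, -1, 10]
Pass 2: Select minimum -1 at index 4, swap -> [-4, -1, 20, 1, 34, 10]
Pass 3: Select minimum 1 at index 3, swap -> [-4, -1, 1, 20, 34, 10]
Pass 4: Select minimum 10 at index 5, swap -> [-4, -1, 1, 10, 34, 20]


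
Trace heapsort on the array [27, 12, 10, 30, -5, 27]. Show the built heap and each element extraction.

Build heap: [30, 27, 27, 12, -5, 10]
Extract 30: [27, 12, 27, 10, -5, 30]
Extract 27: [27, 12, -5, 10, 27, 30]
Extract 27: [12, 10, -5, 27, 27, 30]
Extract 12: [10, -5, 12, 27, 27, 30]
Extract 10: [-5, 10, 12, 27, 27, 30]


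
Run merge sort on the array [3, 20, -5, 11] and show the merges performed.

Divide and conquer:
  Merge [3] + [20] -> [3, 20]
  Merge [-5] + [11] -> [-5, 11]
  Merge [3, 20] + [-5, 11] -> [-5, 3, 11, 20]


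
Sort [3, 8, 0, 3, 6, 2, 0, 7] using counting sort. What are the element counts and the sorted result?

Count array: [2, 0, 1, 2, 0, 0, 1, 1, 1]
(count[i] = number of elements equal to i)
Cumulative count: [2, 2, 3, 5, 5, 5, 6, 7, 8]
Sorted: [0, 0, 2, 3, 3, 6, 7, 8]


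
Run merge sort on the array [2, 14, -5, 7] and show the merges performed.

Divide and conquer:
  Merge [2] + [14] -> [2, 14]
  Merge [-5] + [7] -> [-5, 7]
  Merge [2, 14] + [-5, 7] -> [-5, 2, 7, 14]


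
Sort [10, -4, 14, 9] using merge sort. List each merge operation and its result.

Divide and conquer:
  Merge [10] + [-4] -> [-4, 10]
  Merge [14] + [9] -> [9, 14]
  Merge [-4, 10] + [9, 14] -> [-4, 9, 10, 14]


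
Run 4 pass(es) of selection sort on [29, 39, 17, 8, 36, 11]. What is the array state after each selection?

Pass 1: Select minimum 8 at index 3, swap -> [8, 39, 17, 29, 36, 11]
Pass 2: Select minimum 11 at index 5, swap -> [8, 11, 17, 29, 36, 39]
Pass 3: Select minimum 17 at index 2, swap -> [8, 11, 17, 29, 36, 39]
Pass 4: Select minimum 29 at index 3, swap -> [8, 11, 17, 29, 36, 39]


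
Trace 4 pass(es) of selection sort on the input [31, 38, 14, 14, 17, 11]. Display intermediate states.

Pass 1: Select minimum 11 at index 5, swap -> [11, 38, 14, 14, 17, 31]
Pass 2: Select minimum 14 at index 2, swap -> [11, 14, 38, 14, 17, 31]
Pass 3: Select minimum 14 at index 3, swap -> [11, 14, 14, 38, 17, 31]
Pass 4: Select minimum 17 at index 4, swap -> [11, 14, 14, 17, 38, 31]


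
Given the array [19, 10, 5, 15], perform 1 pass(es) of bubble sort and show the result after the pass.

After pass 1: [10, 5, 15, 19] (3 swaps)
Total swaps: 3


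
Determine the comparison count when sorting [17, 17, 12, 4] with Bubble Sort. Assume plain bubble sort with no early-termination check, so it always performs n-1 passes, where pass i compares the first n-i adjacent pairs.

Pass 1: compare adjacent pairs (0,1)..(2,3) = 3 comparison(s), 2 swap(s) -> [17, 12, 4, 17]
Pass 2: compare adjacent pairs (0,1)..(1,2) = 2 comparison(s), 2 swap(s) -> [12, 4, 17, 17]
Pass 3: compare adjacent pairs (0,1)..(0,1) = 1 comparison(s), 1 swap(s) -> [4, 12, 17, 17]
Total comparisons: 3 + 2 + 1 = 6


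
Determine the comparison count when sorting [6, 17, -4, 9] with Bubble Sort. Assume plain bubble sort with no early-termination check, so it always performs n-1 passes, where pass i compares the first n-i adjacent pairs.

Pass 1: compare adjacent pairs (0,1)..(2,3) = 3 comparison(s), 2 swap(s) -> [6, -4, 9, 17]
Pass 2: compare adjacent pairs (0,1)..(1,2) = 2 comparison(s), 1 swap(s) -> [-4, 6, 9, 17]
Pass 3: compare adjacent pairs (0,1)..(0,1) = 1 comparison(s), 0 swap(s) -> [-4, 6, 9, 17]
Total comparisons: 3 + 2 + 1 = 6


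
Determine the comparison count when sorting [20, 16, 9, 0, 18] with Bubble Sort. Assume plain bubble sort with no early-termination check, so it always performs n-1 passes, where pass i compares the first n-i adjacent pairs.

Pass 1: compare adjacent pairs (0,1)..(3,4) = 4 comparison(s), 4 swap(s) -> [16, 9, 0, 18, 20]
Pass 2: compare adjacent pairs (0,1)..(2,3) = 3 comparison(s), 2 swap(s) -> [9, 0, 16, 18, 20]
Pass 3: compare adjacent pairs (0,1)..(1,2) = 2 comparison(s), 1 swap(s) -> [0, 9, 16, 18, 20]
Pass 4: compare adjacent pairs (0,1)..(0,1) = 1 comparison(s), 0 swap(s) -> [0, 9, 16, 18, 20]
Total comparisons: 4 + 3 + 2 + 1 = 10


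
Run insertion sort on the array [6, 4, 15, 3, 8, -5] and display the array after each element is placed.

First element 6 is already 'sorted'
Insert 4: shifted 1 elements -> [4, 6, 15, 3, 8, -5]
Insert 15: shifted 0 elements -> [4, 6, 15, 3, 8, -5]
Insert 3: shifted 3 elements -> [3, 4, 6, 15, 8, -5]
Insert 8: shifted 1 elements -> [3, 4, 6, 8, 15, -5]
Insert -5: shifted 5 elements -> [-5, 3, 4, 6, 8, 15]


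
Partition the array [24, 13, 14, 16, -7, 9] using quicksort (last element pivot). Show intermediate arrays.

Partition 1: pivot=9 at index 1 -> [-7, 9, 14, 16, 24, 13]
Partition 2: pivot=13 at index 2 -> [-7, 9, 13, 16, 24, 14]
Partition 3: pivot=14 at index 3 -> [-7, 9, 13, 14, 24, 16]
Partition 4: pivot=16 at index 4 -> [-7, 9, 13, 14, 16, 24]


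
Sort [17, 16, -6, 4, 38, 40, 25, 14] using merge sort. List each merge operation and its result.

Divide and conquer:
  Merge [17] + [16] -> [16, 17]
  Merge [-6] + [4] -> [-6, 4]
  Merge [16, 17] + [-6, 4] -> [-6, 4, 16, 17]
  Merge [38] + [40] -> [38, 40]
  Merge [25] + [14] -> [14, 25]
  Merge [38, 40] + [14, 25] -> [14, 25, 38, 40]
  Merge [-6, 4, 16, 17] + [14, 25, 38, 40] -> [-6, 4, 14, 16, 17, 25, 38, 40]


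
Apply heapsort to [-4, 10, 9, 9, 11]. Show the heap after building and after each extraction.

Build heap: [11, 10, 9, 9, -4]
Extract 11: [10, 9, 9, -4, 11]
Extract 10: [9, -4, 9, 10, 11]
Extract 9: [9, -4, 9, 10, 11]
Extract 9: [-4, 9, 9, 10, 11]


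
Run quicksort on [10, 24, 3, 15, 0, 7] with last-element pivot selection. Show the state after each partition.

Partition 1: pivot=7 at index 2 -> [3, 0, 7, 15, 24, 10]
Partition 2: pivot=0 at index 0 -> [0, 3, 7, 15, 24, 10]
Partition 3: pivot=10 at index 3 -> [0, 3, 7, 10, 24, 15]
Partition 4: pivot=15 at index 4 -> [0, 3, 7, 10, 15, 24]


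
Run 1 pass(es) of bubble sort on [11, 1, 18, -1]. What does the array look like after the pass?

After pass 1: [1, 11, -1, 18] (2 swaps)
Total swaps: 2


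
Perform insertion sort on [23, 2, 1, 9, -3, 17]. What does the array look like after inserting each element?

First element 23 is already 'sorted'
Insert 2: shifted 1 elements -> [2, 23, 1, 9, -3, 17]
Insert 1: shifted 2 elements -> [1, 2, 23, 9, -3, 17]
Insert 9: shifted 1 elements -> [1, 2, 9, 23, -3, 17]
Insert -3: shifted 4 elements -> [-3, 1, 2, 9, 23, 17]
Insert 17: shifted 1 elements -> [-3, 1, 2, 9, 17, 23]


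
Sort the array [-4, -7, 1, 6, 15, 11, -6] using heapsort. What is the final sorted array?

Build heap: [15, 6, 11, -4, -7, 1, -6]
Extract 15: [11, 6, 1, -4, -7, -6, 15]
Extract 11: [6, -4, 1, -6, -7, 11, 15]
Extract 6: [1, -4, -7, -6, 6, 11, 15]
Extract 1: [-4, -6, -7, 1, 6, 11, 15]
Extract -4: [-6, -7, -4, 1, 6, 11, 15]
Extract -6: [-7, -6, -4, 1, 6, 11, 15]


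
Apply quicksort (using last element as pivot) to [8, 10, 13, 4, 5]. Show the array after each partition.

Partition 1: pivot=5 at index 1 -> [4, 5, 13, 8, 10]
Partition 2: pivot=10 at index 3 -> [4, 5, 8, 10, 13]


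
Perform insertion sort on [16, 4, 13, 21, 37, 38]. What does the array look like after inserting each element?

First element 16 is already 'sorted'
Insert 4: shifted 1 elements -> [4, 16, 13, 21, 37, 38]
Insert 13: shifted 1 elements -> [4, 13, 16, 21, 37, 38]
Insert 21: shifted 0 elements -> [4, 13, 16, 21, 37, 38]
Insert 37: shifted 0 elements -> [4, 13, 16, 21, 37, 38]
Insert 38: shifted 0 elements -> [4, 13, 16, 21, 37, 38]


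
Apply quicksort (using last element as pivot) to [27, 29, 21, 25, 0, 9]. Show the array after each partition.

Partition 1: pivot=9 at index 1 -> [0, 9, 21, 25, 27, 29]
Partition 2: pivot=29 at index 5 -> [0, 9, 21, 25, 27, 29]
Partition 3: pivot=27 at index 4 -> [0, 9, 21, 25, 27, 29]
Partition 4: pivot=25 at index 3 -> [0, 9, 21, 25, 27, 29]


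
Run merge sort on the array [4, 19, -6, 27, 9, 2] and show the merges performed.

Divide and conquer:
  Merge [19] + [-6] -> [-6, 19]
  Merge [4] + [-6, 19] -> [-6, 4, 19]
  Merge [9] + [2] -> [2, 9]
  Merge [27] + [2, 9] -> [2, 9, 27]
  Merge [-6, 4, 19] + [2, 9, 27] -> [-6, 2, 4, 9, 19, 27]


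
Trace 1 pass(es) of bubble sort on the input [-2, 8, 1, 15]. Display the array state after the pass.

After pass 1: [-2, 1, 8, 15] (1 swaps)
Total swaps: 1


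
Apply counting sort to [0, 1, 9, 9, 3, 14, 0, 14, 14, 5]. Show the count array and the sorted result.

Count array: [2, 1, 0, 1, 0, 1, 0, 0, 0, 2, 0, 0, 0, 0, 3]
(count[i] = number of elements equal to i)
Cumulative count: [2, 3, 3, 4, 4, 5, 5, 5, 5, 7, 7, 7, 7, 7, 10]
Sorted: [0, 0, 1, 3, 5, 9, 9, 14, 14, 14]


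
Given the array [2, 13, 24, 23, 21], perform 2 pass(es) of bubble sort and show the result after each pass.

After pass 1: [2, 13, 23, 21, 24] (2 swaps)
After pass 2: [2, 13, 21, 23, 24] (1 swaps)
Total swaps: 3


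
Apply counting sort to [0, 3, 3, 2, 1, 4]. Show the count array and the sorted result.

Count array: [1, 1, 1, 2, 1]
(count[i] = number of elements equal to i)
Cumulative count: [1, 2, 3, 5, 6]
Sorted: [0, 1, 2, 3, 3, 4]


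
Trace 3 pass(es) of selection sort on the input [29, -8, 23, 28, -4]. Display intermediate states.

Pass 1: Select minimum -8 at index 1, swap -> [-8, 29, 23, 28, -4]
Pass 2: Select minimum -4 at index 4, swap -> [-8, -4, 23, 28, 29]
Pass 3: Select minimum 23 at index 2, swap -> [-8, -4, 23, 28, 29]


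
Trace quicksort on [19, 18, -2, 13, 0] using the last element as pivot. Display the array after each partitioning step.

Partition 1: pivot=0 at index 1 -> [-2, 0, 19, 13, 18]
Partition 2: pivot=18 at index 3 -> [-2, 0, 13, 18, 19]


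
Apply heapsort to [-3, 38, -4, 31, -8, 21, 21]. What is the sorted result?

Build heap: [38, 31, 21, -3, -8, -4, 21]
Extract 38: [31, 21, 21, -3, -8, -4, 38]
Extract 31: [21, -3, 21, -4, -8, 31, 38]
Extract 21: [21, -3, -8, -4, 21, 31, 38]
Extract 21: [-3, -4, -8, 21, 21, 31, 38]
Extract -3: [-4, -8, -3, 21, 21, 31, 38]
Extract -4: [-8, -4, -3, 21, 21, 31, 38]


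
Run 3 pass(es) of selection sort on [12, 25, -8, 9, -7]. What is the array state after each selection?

Pass 1: Select minimum -8 at index 2, swap -> [-8, 25, 12, 9, -7]
Pass 2: Select minimum -7 at index 4, swap -> [-8, -7, 12, 9, 25]
Pass 3: Select minimum 9 at index 3, swap -> [-8, -7, 9, 12, 25]


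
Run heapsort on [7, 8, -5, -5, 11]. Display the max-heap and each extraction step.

Build heap: [11, 8, -5, -5, 7]
Extract 11: [8, 7, -5, -5, 11]
Extract 8: [7, -5, -5, 8, 11]
Extract 7: [-5, -5, 7, 8, 11]
Extract -5: [-5, -5, 7, 8, 11]


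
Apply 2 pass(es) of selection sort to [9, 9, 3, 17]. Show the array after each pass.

Pass 1: Select minimum 3 at index 2, swap -> [3, 9, 9, 17]
Pass 2: Select minimum 9 at index 1, swap -> [3, 9, 9, 17]


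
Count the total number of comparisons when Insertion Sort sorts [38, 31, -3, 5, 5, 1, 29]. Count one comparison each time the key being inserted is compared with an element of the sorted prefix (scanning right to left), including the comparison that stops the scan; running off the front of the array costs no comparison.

Insert 31: 38 > 31 (shift), reached front = 1 comparison(s) -> [31, 38, -3, 5, 5, 1, 29]
Insert -3: 38 > -3 (shift), 31 > -3 (shift), reached front = 2 comparison(s) -> [-3, 31, 38, 5, 5, 1, 29]
Insert 5: 38 > 5 (shift), 31 > 5 (shift), -3 <= 5 (stop) = 3 comparison(s) -> [-3, 5, 31, 38, 5, 1, 29]
Insert 5: 38 > 5 (shift), 31 > 5 (shift), 5 <= 5 (stop) = 3 comparison(s) -> [-3, 5, 5, 31, 38, 1, 29]
Insert 1: 38 > 1 (shift), 31 > 1 (shift), 5 > 1 (shift), 5 > 1 (shift), -3 <= 1 (stop) = 5 comparison(s) -> [-3, 1, 5, 5, 31, 38, 29]
Insert 29: 38 > 29 (shift), 31 > 29 (shift), 5 <= 29 (stop) = 3 comparison(s) -> [-3, 1, 5, 5, 29, 31, 38]
Total comparisons: 1 + 2 + 3 + 3 + 5 + 3 = 17


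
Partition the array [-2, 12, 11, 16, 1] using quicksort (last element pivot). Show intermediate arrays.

Partition 1: pivot=1 at index 1 -> [-2, 1, 11, 16, 12]
Partition 2: pivot=12 at index 3 -> [-2, 1, 11, 12, 16]


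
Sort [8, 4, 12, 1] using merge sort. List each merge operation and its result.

Divide and conquer:
  Merge [8] + [4] -> [4, 8]
  Merge [12] + [1] -> [1, 12]
  Merge [4, 8] + [1, 12] -> [1, 4, 8, 12]


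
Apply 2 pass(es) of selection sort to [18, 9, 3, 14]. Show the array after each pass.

Pass 1: Select minimum 3 at index 2, swap -> [3, 9, 18, 14]
Pass 2: Select minimum 9 at index 1, swap -> [3, 9, 18, 14]


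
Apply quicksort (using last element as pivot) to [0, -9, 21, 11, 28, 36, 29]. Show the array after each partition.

Partition 1: pivot=29 at index 5 -> [0, -9, 21, 11, 28, 29, 36]
Partition 2: pivot=28 at index 4 -> [0, -9, 21, 11, 28, 29, 36]
Partition 3: pivot=11 at index 2 -> [0, -9, 11, 21, 28, 29, 36]
Partition 4: pivot=-9 at index 0 -> [-9, 0, 11, 21, 28, 29, 36]


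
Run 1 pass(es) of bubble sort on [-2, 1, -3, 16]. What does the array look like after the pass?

After pass 1: [-2, -3, 1, 16] (1 swaps)
Total swaps: 1


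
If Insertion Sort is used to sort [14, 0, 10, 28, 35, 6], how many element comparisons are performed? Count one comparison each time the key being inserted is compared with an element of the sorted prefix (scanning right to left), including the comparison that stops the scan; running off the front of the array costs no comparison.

Insert 0: 14 > 0 (shift), reached front = 1 comparison(s) -> [0, 14, 10, 28, 35, 6]
Insert 10: 14 > 10 (shift), 0 <= 10 (stop) = 2 comparison(s) -> [0, 10, 14, 28, 35, 6]
Insert 28: 14 <= 28 (stop) = 1 comparison(s) -> [0, 10, 14, 28, 35, 6]
Insert 35: 28 <= 35 (stop) = 1 comparison(s) -> [0, 10, 14, 28, 35, 6]
Insert 6: 35 > 6 (shift), 28 > 6 (shift), 14 > 6 (shift), 10 > 6 (shift), 0 <= 6 (stop) = 5 comparison(s) -> [0, 6, 10, 14, 28, 35]
Total comparisons: 1 + 2 + 1 + 1 + 5 = 10


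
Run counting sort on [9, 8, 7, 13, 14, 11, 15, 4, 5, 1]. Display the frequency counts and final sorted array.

Count array: [0, 1, 0, 0, 1, 1, 0, 1, 1, 1, 0, 1, 0, 1, 1, 1]
(count[i] = number of elements equal to i)
Cumulative count: [0, 1, 1, 1, 2, 3, 3, 4, 5, 6, 6, 7, 7, 8, 9, 10]
Sorted: [1, 4, 5, 7, 8, 9, 11, 13, 14, 15]


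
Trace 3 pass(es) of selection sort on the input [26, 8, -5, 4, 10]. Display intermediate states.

Pass 1: Select minimum -5 at index 2, swap -> [-5, 8, 26, 4, 10]
Pass 2: Select minimum 4 at index 3, swap -> [-5, 4, 26, 8, 10]
Pass 3: Select minimum 8 at index 3, swap -> [-5, 4, 8, 26, 10]


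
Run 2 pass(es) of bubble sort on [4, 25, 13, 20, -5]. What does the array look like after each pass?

After pass 1: [4, 13, 20, -5, 25] (3 swaps)
After pass 2: [4, 13, -5, 20, 25] (1 swaps)
Total swaps: 4


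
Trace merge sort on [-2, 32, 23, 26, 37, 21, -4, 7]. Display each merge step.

Divide and conquer:
  Merge [-2] + [32] -> [-2, 32]
  Merge [23] + [26] -> [23, 26]
  Merge [-2, 32] + [23, 26] -> [-2, 23, 26, 32]
  Merge [37] + [21] -> [21, 37]
  Merge [-4] + [7] -> [-4, 7]
  Merge [21, 37] + [-4, 7] -> [-4, 7, 21, 37]
  Merge [-2, 23, 26, 32] + [-4, 7, 21, 37] -> [-4, -2, 7, 21, 23, 26, 32, 37]


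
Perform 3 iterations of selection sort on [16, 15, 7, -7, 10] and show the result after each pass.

Pass 1: Select minimum -7 at index 3, swap -> [-7, 15, 7, 16, 10]
Pass 2: Select minimum 7 at index 2, swap -> [-7, 7, 15, 16, 10]
Pass 3: Select minimum 10 at index 4, swap -> [-7, 7, 10, 16, 15]


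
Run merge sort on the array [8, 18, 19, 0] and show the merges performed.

Divide and conquer:
  Merge [8] + [18] -> [8, 18]
  Merge [19] + [0] -> [0, 19]
  Merge [8, 18] + [0, 19] -> [0, 8, 18, 19]


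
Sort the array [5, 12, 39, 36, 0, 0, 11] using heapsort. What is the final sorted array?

Build heap: [39, 36, 11, 12, 0, 0, 5]
Extract 39: [36, 12, 11, 5, 0, 0, 39]
Extract 36: [12, 5, 11, 0, 0, 36, 39]
Extract 12: [11, 5, 0, 0, 12, 36, 39]
Extract 11: [5, 0, 0, 11, 12, 36, 39]
Extract 5: [0, 0, 5, 11, 12, 36, 39]
Extract 0: [0, 0, 5, 11, 12, 36, 39]


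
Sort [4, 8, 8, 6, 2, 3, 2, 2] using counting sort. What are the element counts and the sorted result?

Count array: [0, 0, 3, 1, 1, 0, 1, 0, 2]
(count[i] = number of elements equal to i)
Cumulative count: [0, 0, 3, 4, 5, 5, 6, 6, 8]
Sorted: [2, 2, 2, 3, 4, 6, 8, 8]


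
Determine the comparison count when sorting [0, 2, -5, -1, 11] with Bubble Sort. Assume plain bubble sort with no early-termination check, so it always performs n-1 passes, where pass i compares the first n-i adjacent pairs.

Pass 1: compare adjacent pairs (0,1)..(3,4) = 4 comparison(s), 2 swap(s) -> [0, -5, -1, 2, 11]
Pass 2: compare adjacent pairs (0,1)..(2,3) = 3 comparison(s), 2 swap(s) -> [-5, -1, 0, 2, 11]
Pass 3: compare adjacent pairs (0,1)..(1,2) = 2 comparison(s), 0 swap(s) -> [-5, -1, 0, 2, 11]
Pass 4: compare adjacent pairs (0,1)..(0,1) = 1 comparison(s), 0 swap(s) -> [-5, -1, 0, 2, 11]
Total comparisons: 4 + 3 + 2 + 1 = 10


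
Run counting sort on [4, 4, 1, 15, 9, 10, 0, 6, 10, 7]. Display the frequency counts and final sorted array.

Count array: [1, 1, 0, 0, 2, 0, 1, 1, 0, 1, 2, 0, 0, 0, 0, 1]
(count[i] = number of elements equal to i)
Cumulative count: [1, 2, 2, 2, 4, 4, 5, 6, 6, 7, 9, 9, 9, 9, 9, 10]
Sorted: [0, 1, 4, 4, 6, 7, 9, 10, 10, 15]


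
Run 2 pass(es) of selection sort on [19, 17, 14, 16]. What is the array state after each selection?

Pass 1: Select minimum 14 at index 2, swap -> [14, 17, 19, 16]
Pass 2: Select minimum 16 at index 3, swap -> [14, 16, 19, 17]


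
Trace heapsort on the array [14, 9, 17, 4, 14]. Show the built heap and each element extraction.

Build heap: [17, 14, 14, 4, 9]
Extract 17: [14, 9, 14, 4, 17]
Extract 14: [14, 9, 4, 14, 17]
Extract 14: [9, 4, 14, 14, 17]
Extract 9: [4, 9, 14, 14, 17]


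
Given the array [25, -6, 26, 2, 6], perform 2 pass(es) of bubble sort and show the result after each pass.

After pass 1: [-6, 25, 2, 6, 26] (3 swaps)
After pass 2: [-6, 2, 6, 25, 26] (2 swaps)
Total swaps: 5


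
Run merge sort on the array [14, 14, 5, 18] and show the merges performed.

Divide and conquer:
  Merge [14] + [14] -> [14, 14]
  Merge [5] + [18] -> [5, 18]
  Merge [14, 14] + [5, 18] -> [5, 14, 14, 18]


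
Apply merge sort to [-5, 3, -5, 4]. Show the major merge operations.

Divide and conquer:
  Merge [-5] + [3] -> [-5, 3]
  Merge [-5] + [4] -> [-5, 4]
  Merge [-5, 3] + [-5, 4] -> [-5, -5, 3, 4]


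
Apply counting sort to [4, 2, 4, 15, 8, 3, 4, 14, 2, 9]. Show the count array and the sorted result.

Count array: [0, 0, 2, 1, 3, 0, 0, 0, 1, 1, 0, 0, 0, 0, 1, 1]
(count[i] = number of elements equal to i)
Cumulative count: [0, 0, 2, 3, 6, 6, 6, 6, 7, 8, 8, 8, 8, 8, 9, 10]
Sorted: [2, 2, 3, 4, 4, 4, 8, 9, 14, 15]


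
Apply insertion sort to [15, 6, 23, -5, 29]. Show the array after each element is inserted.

First element 15 is already 'sorted'
Insert 6: shifted 1 elements -> [6, 15, 23, -5, 29]
Insert 23: shifted 0 elements -> [6, 15, 23, -5, 29]
Insert -5: shifted 3 elements -> [-5, 6, 15, 23, 29]
Insert 29: shifted 0 elements -> [-5, 6, 15, 23, 29]


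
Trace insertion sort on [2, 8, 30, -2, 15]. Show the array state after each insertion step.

First element 2 is already 'sorted'
Insert 8: shifted 0 elements -> [2, 8, 30, -2, 15]
Insert 30: shifted 0 elements -> [2, 8, 30, -2, 15]
Insert -2: shifted 3 elements -> [-2, 2, 8, 30, 15]
Insert 15: shifted 1 elements -> [-2, 2, 8, 15, 30]


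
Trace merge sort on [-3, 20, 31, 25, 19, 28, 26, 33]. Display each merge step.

Divide and conquer:
  Merge [-3] + [20] -> [-3, 20]
  Merge [31] + [25] -> [25, 31]
  Merge [-3, 20] + [25, 31] -> [-3, 20, 25, 31]
  Merge [19] + [28] -> [19, 28]
  Merge [26] + [33] -> [26, 33]
  Merge [19, 28] + [26, 33] -> [19, 26, 28, 33]
  Merge [-3, 20, 25, 31] + [19, 26, 28, 33] -> [-3, 19, 20, 25, 26, 28, 31, 33]


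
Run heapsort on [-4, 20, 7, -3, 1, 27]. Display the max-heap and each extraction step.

Build heap: [27, 20, 7, -3, 1, -4]
Extract 27: [20, 1, 7, -3, -4, 27]
Extract 20: [7, 1, -4, -3, 20, 27]
Extract 7: [1, -3, -4, 7, 20, 27]
Extract 1: [-3, -4, 1, 7, 20, 27]
Extract -3: [-4, -3, 1, 7, 20, 27]


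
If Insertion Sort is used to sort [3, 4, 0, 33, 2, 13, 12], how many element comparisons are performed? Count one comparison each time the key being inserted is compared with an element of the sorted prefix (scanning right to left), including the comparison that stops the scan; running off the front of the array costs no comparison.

Insert 4: 3 <= 4 (stop) = 1 comparison(s) -> [3, 4, 0, 33, 2, 13, 12]
Insert 0: 4 > 0 (shift), 3 > 0 (shift), reached front = 2 comparison(s) -> [0, 3, 4, 33, 2, 13, 12]
Insert 33: 4 <= 33 (stop) = 1 comparison(s) -> [0, 3, 4, 33, 2, 13, 12]
Insert 2: 33 > 2 (shift), 4 > 2 (shift), 3 > 2 (shift), 0 <= 2 (stop) = 4 comparison(s) -> [0, 2, 3, 4, 33, 13, 12]
Insert 13: 33 > 13 (shift), 4 <= 13 (stop) = 2 comparison(s) -> [0, 2, 3, 4, 13, 33, 12]
Insert 12: 33 > 12 (shift), 13 > 12 (shift), 4 <= 12 (stop) = 3 comparison(s) -> [0, 2, 3, 4, 12, 13, 33]
Total comparisons: 1 + 2 + 1 + 4 + 2 + 3 = 13
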